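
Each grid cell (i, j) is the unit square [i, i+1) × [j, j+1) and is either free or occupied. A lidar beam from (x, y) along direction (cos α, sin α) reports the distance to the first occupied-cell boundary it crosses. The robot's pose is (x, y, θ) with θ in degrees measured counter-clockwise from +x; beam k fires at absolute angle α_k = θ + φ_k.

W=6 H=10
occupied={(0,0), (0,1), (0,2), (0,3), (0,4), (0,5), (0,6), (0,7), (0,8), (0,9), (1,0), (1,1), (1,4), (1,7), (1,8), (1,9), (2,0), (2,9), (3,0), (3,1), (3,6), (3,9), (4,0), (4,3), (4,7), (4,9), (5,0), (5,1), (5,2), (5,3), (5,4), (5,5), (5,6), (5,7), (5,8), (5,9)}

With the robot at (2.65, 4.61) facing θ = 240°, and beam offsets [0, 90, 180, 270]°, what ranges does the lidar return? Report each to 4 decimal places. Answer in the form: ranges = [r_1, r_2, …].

beam 1: φ=0°, α=240°
  dir = (cos 240°, sin 240°) = (-0.5000, -0.8660); from cell (2,4)
  next x-line at t=1.3000, next y-line at t=0.7044; Δt_x=2.0000, Δt_y=1.1547
    y: enter (2,3) at t=0.7044
    x: enter (1,3) at t=1.3000
    y: enter (1,2) at t=1.8591
    y: enter (1,1) at t=3.0138 ← occupied
  → r_1 = 3.0138
beam 2: φ=90°, α=330°
  dir = (cos 330°, sin 330°) = (0.8660, -0.5000); from cell (2,4)
  next x-line at t=0.4041, next y-line at t=1.2200; Δt_x=1.1547, Δt_y=2.0000
    x: enter (3,4) at t=0.4041
    y: enter (3,3) at t=1.2200
    x: enter (4,3) at t=1.5588 ← occupied
  → r_2 = 1.5588
beam 3: φ=180°, α=60°
  dir = (cos 60°, sin 60°) = (0.5000, 0.8660); from cell (2,4)
  next x-line at t=0.7000, next y-line at t=0.4503; Δt_x=2.0000, Δt_y=1.1547
    y: enter (2,5) at t=0.4503
    x: enter (3,5) at t=0.7000
    y: enter (3,6) at t=1.6050 ← occupied
  → r_3 = 1.6050
beam 4: φ=270°, α=150°
  dir = (cos 150°, sin 150°) = (-0.8660, 0.5000); from cell (2,4)
  next x-line at t=0.7506, next y-line at t=0.7800; Δt_x=1.1547, Δt_y=2.0000
    x: enter (1,4) at t=0.7506 ← occupied
  → r_4 = 0.7506

ranges = [3.0138, 1.5588, 1.6050, 0.7506]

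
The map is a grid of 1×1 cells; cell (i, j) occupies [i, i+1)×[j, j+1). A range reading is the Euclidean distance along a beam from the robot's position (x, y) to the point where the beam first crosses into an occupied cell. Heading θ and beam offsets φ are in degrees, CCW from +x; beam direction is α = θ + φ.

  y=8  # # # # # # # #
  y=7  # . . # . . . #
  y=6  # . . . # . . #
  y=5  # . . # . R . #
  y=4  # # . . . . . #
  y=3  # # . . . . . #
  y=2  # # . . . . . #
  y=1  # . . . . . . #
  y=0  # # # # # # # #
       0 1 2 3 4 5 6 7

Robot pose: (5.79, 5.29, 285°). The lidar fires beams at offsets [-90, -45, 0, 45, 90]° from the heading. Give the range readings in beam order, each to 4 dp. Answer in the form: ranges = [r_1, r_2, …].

beam 1: φ=-90°, α=195°
  cosα=-0.9659 sinα=-0.2588 | (5,5) | tMaxX 0.8179 tMaxY 1.1205 | tΔX 1.0353 tΔY 3.8637
    t=0.8179 [x] (4,5)
    t=1.1205 [y] (4,4)
    t=1.8531 [x] (3,4)
    t=2.8884 [x] (2,4)
    t=3.9237 [x] (1,4) — stop
  → r_1 = 3.9237
beam 2: φ=-45°, α=240°
  cosα=-0.5000 sinα=-0.8660 | (5,5) | tMaxX 1.5800 tMaxY 0.3349 | tΔX 2.0000 tΔY 1.1547
    t=0.3349 [y] (5,4)
    t=1.4896 [y] (5,3)
    t=1.5800 [x] (4,3)
    t=2.6443 [y] (4,2)
    t=3.5800 [x] (3,2)
    t=3.7990 [y] (3,1)
    t=4.9537 [y] (3,0) — stop
  → r_2 = 4.9537
beam 3: φ=0°, α=285°
  cosα=0.2588 sinα=-0.9659 | (5,5) | tMaxX 0.8114 tMaxY 0.3002 | tΔX 3.8637 tΔY 1.0353
    t=0.3002 [y] (5,4)
    t=0.8114 [x] (6,4)
    t=1.3355 [y] (6,3)
    t=2.3708 [y] (6,2)
    t=3.4061 [y] (6,1)
    t=4.4413 [y] (6,0) — stop
  → r_3 = 4.4413
beam 4: φ=45°, α=330°
  cosα=0.8660 sinα=-0.5000 | (5,5) | tMaxX 0.2425 tMaxY 0.5800 | tΔX 1.1547 tΔY 2.0000
    t=0.2425 [x] (6,5)
    t=0.5800 [y] (6,4)
    t=1.3972 [x] (7,4) — stop
  → r_4 = 1.3972
beam 5: φ=90°, α=15°
  cosα=0.9659 sinα=0.2588 | (5,5) | tMaxX 0.2174 tMaxY 2.7432 | tΔX 1.0353 tΔY 3.8637
    t=0.2174 [x] (6,5)
    t=1.2527 [x] (7,5) — stop
  → r_5 = 1.2527

ranges = [3.9237, 4.9537, 4.4413, 1.3972, 1.2527]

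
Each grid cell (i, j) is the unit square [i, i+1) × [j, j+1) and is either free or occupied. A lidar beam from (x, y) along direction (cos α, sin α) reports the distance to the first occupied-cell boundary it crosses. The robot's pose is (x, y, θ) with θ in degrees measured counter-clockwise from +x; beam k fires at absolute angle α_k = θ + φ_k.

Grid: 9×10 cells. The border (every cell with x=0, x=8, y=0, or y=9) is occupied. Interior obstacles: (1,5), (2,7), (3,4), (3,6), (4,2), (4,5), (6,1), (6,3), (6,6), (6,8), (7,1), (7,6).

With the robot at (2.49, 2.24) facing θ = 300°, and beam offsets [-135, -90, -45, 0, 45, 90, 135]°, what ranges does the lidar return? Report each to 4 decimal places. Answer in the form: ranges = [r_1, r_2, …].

beam 1: φ=-135°, α=165°
  dir = (cos 165°, sin 165°) = (-0.9659, 0.2588); from cell (2,2)
  next x-line at t=0.5073, next y-line at t=2.9364; Δt_x=1.0353, Δt_y=3.8637
    x: enter (1,2) at t=0.5073
    x: enter (0,2) at t=1.5426 ← occupied
  → r_1 = 1.5426
beam 2: φ=-90°, α=210°
  dir = (cos 210°, sin 210°) = (-0.8660, -0.5000); from cell (2,2)
  next x-line at t=0.5658, next y-line at t=0.4800; Δt_x=1.1547, Δt_y=2.0000
    y: enter (2,1) at t=0.4800
    x: enter (1,1) at t=0.5658
    x: enter (0,1) at t=1.7205 ← occupied
  → r_2 = 1.7205
beam 3: φ=-45°, α=255°
  dir = (cos 255°, sin 255°) = (-0.2588, -0.9659); from cell (2,2)
  next x-line at t=1.8932, next y-line at t=0.2485; Δt_x=3.8637, Δt_y=1.0353
    y: enter (2,1) at t=0.2485
    y: enter (2,0) at t=1.2837 ← occupied
  → r_3 = 1.2837
beam 4: φ=0°, α=300°
  dir = (cos 300°, sin 300°) = (0.5000, -0.8660); from cell (2,2)
  next x-line at t=1.0200, next y-line at t=0.2771; Δt_x=2.0000, Δt_y=1.1547
    y: enter (2,1) at t=0.2771
    x: enter (3,1) at t=1.0200
    y: enter (3,0) at t=1.4318 ← occupied
  → r_4 = 1.4318
beam 5: φ=45°, α=345°
  dir = (cos 345°, sin 345°) = (0.9659, -0.2588); from cell (2,2)
  next x-line at t=0.5280, next y-line at t=0.9273; Δt_x=1.0353, Δt_y=3.8637
    x: enter (3,2) at t=0.5280
    y: enter (3,1) at t=0.9273
    x: enter (4,1) at t=1.5633
    x: enter (5,1) at t=2.5985
    x: enter (6,1) at t=3.6338 ← occupied
  → r_5 = 3.6338
beam 6: φ=90°, α=30°
  dir = (cos 30°, sin 30°) = (0.8660, 0.5000); from cell (2,2)
  next x-line at t=0.5889, next y-line at t=1.5200; Δt_x=1.1547, Δt_y=2.0000
    x: enter (3,2) at t=0.5889
    y: enter (3,3) at t=1.5200
    x: enter (4,3) at t=1.7436
    x: enter (5,3) at t=2.8983
    y: enter (5,4) at t=3.5200
    x: enter (6,4) at t=4.0530
    x: enter (7,4) at t=5.2077
    y: enter (7,5) at t=5.5200
    x: enter (8,5) at t=6.3624 ← occupied
  → r_6 = 6.3624
beam 7: φ=135°, α=75°
  dir = (cos 75°, sin 75°) = (0.2588, 0.9659); from cell (2,2)
  next x-line at t=1.9705, next y-line at t=0.7868; Δt_x=3.8637, Δt_y=1.0353
    y: enter (2,3) at t=0.7868
    y: enter (2,4) at t=1.8221
    x: enter (3,4) at t=1.9705 ← occupied
  → r_7 = 1.9705

ranges = [1.5426, 1.7205, 1.2837, 1.4318, 3.6338, 6.3624, 1.9705]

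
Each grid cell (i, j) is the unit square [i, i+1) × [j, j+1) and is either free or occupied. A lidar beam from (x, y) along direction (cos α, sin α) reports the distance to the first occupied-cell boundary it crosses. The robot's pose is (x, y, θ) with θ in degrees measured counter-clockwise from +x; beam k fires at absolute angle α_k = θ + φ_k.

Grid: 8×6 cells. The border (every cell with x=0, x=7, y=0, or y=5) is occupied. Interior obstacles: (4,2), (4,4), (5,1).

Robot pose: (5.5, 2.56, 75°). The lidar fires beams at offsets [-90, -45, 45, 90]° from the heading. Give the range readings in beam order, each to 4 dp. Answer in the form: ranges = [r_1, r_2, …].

beam 1: φ=-90°, α=345°
  cosα=0.9659 sinα=-0.2588 | (5,2) | tMaxX 0.5176 tMaxY 2.1637 | tΔX 1.0353 tΔY 3.8637
    t=0.5176 [x] (6,2)
    t=1.5529 [x] (7,2) — stop
  → r_1 = 1.5529
beam 2: φ=-45°, α=30°
  cosα=0.8660 sinα=0.5000 | (5,2) | tMaxX 0.5774 tMaxY 0.8800 | tΔX 1.1547 tΔY 2.0000
    t=0.5774 [x] (6,2)
    t=0.8800 [y] (6,3)
    t=1.7321 [x] (7,3) — stop
  → r_2 = 1.7321
beam 3: φ=45°, α=120°
  cosα=-0.5000 sinα=0.8660 | (5,2) | tMaxX 1.0000 tMaxY 0.5081 | tΔX 2.0000 tΔY 1.1547
    t=0.5081 [y] (5,3)
    t=1.0000 [x] (4,3)
    t=1.6628 [y] (4,4) — stop
  → r_3 = 1.6628
beam 4: φ=90°, α=165°
  cosα=-0.9659 sinα=0.2588 | (5,2) | tMaxX 0.5176 tMaxY 1.7000 | tΔX 1.0353 tΔY 3.8637
    t=0.5176 [x] (4,2) — stop
  → r_4 = 0.5176

ranges = [1.5529, 1.7321, 1.6628, 0.5176]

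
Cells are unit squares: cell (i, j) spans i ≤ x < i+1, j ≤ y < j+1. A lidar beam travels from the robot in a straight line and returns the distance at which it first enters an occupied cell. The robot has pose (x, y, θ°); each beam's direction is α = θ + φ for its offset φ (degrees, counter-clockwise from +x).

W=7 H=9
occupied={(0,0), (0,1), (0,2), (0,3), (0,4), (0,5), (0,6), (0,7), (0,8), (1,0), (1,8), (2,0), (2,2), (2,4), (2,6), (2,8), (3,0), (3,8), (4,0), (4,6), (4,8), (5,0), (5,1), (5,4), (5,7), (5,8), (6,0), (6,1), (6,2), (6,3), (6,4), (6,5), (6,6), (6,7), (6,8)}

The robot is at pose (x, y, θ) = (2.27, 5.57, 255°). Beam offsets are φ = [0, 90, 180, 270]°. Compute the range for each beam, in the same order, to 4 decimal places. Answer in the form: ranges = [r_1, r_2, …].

beam 1: φ=0°, α=255°
  d=(-0.2588,-0.9659)  start (2,5)  tX=1.0432 tY=0.5901  stride 1/|dx|=3.8637 1/|dy|=1.0353
    cross y-line → (2,4), t=0.5901 (wall)
  → r_1 = 0.5901
beam 2: φ=90°, α=345°
  d=(0.9659,-0.2588)  start (2,5)  tX=0.7558 tY=2.2023  stride 1/|dx|=1.0353 1/|dy|=3.8637
    cross x-line → (3,5), t=0.7558
    cross x-line → (4,5), t=1.7910
    cross y-line → (4,4), t=2.2023
    cross x-line → (5,4), t=2.8263 (wall)
  → r_2 = 2.8263
beam 3: φ=180°, α=75°
  d=(0.2588,0.9659)  start (2,5)  tX=2.8205 tY=0.4452  stride 1/|dx|=3.8637 1/|dy|=1.0353
    cross y-line → (2,6), t=0.4452 (wall)
  → r_3 = 0.4452
beam 4: φ=270°, α=165°
  d=(-0.9659,0.2588)  start (2,5)  tX=0.2795 tY=1.6614  stride 1/|dx|=1.0353 1/|dy|=3.8637
    cross x-line → (1,5), t=0.2795
    cross x-line → (0,5), t=1.3148 (wall)
  → r_4 = 1.3148

ranges = [0.5901, 2.8263, 0.4452, 1.3148]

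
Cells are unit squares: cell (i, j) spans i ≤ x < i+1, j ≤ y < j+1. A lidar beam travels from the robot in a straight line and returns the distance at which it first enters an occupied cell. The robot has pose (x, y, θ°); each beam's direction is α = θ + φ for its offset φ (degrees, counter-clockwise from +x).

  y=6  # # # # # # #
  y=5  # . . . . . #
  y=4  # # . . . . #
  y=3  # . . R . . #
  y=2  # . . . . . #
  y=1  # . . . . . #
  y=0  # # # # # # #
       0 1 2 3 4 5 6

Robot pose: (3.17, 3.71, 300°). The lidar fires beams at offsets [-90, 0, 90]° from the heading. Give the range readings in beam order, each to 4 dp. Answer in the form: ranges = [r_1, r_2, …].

beam 1: φ=-90°, α=210°
  cosα=-0.8660 sinα=-0.5000 | (3,3) | tMaxX 0.1963 tMaxY 1.4200 | tΔX 1.1547 tΔY 2.0000
    t=0.1963 [x] (2,3)
    t=1.3510 [x] (1,3)
    t=1.4200 [y] (1,2)
    t=2.5057 [x] (0,2) — stop
  → r_1 = 2.5057
beam 2: φ=0°, α=300°
  cosα=0.5000 sinα=-0.8660 | (3,3) | tMaxX 1.6600 tMaxY 0.8198 | tΔX 2.0000 tΔY 1.1547
    t=0.8198 [y] (3,2)
    t=1.6600 [x] (4,2)
    t=1.9745 [y] (4,1)
    t=3.1292 [y] (4,0) — stop
  → r_2 = 3.1292
beam 3: φ=90°, α=30°
  cosα=0.8660 sinα=0.5000 | (3,3) | tMaxX 0.9584 tMaxY 0.5800 | tΔX 1.1547 tΔY 2.0000
    t=0.5800 [y] (3,4)
    t=0.9584 [x] (4,4)
    t=2.1131 [x] (5,4)
    t=2.5800 [y] (5,5)
    t=3.2678 [x] (6,5) — stop
  → r_3 = 3.2678

ranges = [2.5057, 3.1292, 3.2678]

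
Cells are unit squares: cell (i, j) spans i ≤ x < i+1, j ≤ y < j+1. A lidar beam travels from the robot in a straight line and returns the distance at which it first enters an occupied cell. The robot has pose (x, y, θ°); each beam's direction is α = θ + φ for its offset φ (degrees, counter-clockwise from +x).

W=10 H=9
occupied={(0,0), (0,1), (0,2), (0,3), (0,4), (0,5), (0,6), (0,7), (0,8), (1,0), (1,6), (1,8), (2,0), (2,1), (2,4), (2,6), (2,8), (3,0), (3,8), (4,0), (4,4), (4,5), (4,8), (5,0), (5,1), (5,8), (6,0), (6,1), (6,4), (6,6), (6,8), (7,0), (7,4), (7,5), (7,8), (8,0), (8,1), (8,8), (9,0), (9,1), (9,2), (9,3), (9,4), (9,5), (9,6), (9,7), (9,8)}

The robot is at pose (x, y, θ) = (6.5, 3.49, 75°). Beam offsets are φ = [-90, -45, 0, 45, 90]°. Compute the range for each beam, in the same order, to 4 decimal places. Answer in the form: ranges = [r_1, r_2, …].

ranges = [2.5882, 1.0200, 0.5280, 0.5889, 1.9705]

beam 1: φ=-90°, α=345°
  d=(0.9659,-0.2588)  start (6,3)  tX=0.5176 tY=1.8932  stride 1/|dx|=1.0353 1/|dy|=3.8637
    cross x-line → (7,3), t=0.5176
    cross x-line → (8,3), t=1.5529
    cross y-line → (8,2), t=1.8932
    cross x-line → (9,2), t=2.5882 (wall)
  → r_1 = 2.5882
beam 2: φ=-45°, α=30°
  d=(0.8660,0.5000)  start (6,3)  tX=0.5774 tY=1.0200  stride 1/|dx|=1.1547 1/|dy|=2.0000
    cross x-line → (7,3), t=0.5774
    cross y-line → (7,4), t=1.0200 (wall)
  → r_2 = 1.0200
beam 3: φ=0°, α=75°
  d=(0.2588,0.9659)  start (6,3)  tX=1.9319 tY=0.5280  stride 1/|dx|=3.8637 1/|dy|=1.0353
    cross y-line → (6,4), t=0.5280 (wall)
  → r_3 = 0.5280
beam 4: φ=45°, α=120°
  d=(-0.5000,0.8660)  start (6,3)  tX=1.0000 tY=0.5889  stride 1/|dx|=2.0000 1/|dy|=1.1547
    cross y-line → (6,4), t=0.5889 (wall)
  → r_4 = 0.5889
beam 5: φ=90°, α=165°
  d=(-0.9659,0.2588)  start (6,3)  tX=0.5176 tY=1.9705  stride 1/|dx|=1.0353 1/|dy|=3.8637
    cross x-line → (5,3), t=0.5176
    cross x-line → (4,3), t=1.5529
    cross y-line → (4,4), t=1.9705 (wall)
  → r_5 = 1.9705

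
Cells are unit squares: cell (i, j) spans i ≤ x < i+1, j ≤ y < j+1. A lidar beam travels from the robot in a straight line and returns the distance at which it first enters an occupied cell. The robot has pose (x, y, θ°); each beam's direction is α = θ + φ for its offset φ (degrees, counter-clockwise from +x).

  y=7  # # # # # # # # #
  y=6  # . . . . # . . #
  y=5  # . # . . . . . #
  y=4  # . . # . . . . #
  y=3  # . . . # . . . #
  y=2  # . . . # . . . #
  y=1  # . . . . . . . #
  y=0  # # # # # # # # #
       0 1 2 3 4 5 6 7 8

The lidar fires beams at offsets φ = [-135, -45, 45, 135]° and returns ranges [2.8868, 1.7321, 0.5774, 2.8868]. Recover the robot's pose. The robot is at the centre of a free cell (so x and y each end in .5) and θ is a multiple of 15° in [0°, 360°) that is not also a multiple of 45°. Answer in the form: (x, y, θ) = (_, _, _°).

(x, y, θ) = (3.5, 2.5, 345°)

The pose lattice has 37·16 = 592 candidates. Test each by forward raycasting.
  (7.5, 3.5, 330°): beam 1 = 2.5882 ≠ 2.8868 ✗
  (4.5, 1.5, 330°): beam 1 = 1.9319 ≠ 2.8868 ✗
  (2.5, 3.5, 285°): beam 1 = 1.7321 ≠ 2.8868 ✗
  …
  (3.5, 2.5, 345°): r_1=2.8868, r_2=1.7321, r_3=0.5774, r_4=2.8868 — all match ✓
Unique over the lattice → pose = (3.5, 2.5, 345°).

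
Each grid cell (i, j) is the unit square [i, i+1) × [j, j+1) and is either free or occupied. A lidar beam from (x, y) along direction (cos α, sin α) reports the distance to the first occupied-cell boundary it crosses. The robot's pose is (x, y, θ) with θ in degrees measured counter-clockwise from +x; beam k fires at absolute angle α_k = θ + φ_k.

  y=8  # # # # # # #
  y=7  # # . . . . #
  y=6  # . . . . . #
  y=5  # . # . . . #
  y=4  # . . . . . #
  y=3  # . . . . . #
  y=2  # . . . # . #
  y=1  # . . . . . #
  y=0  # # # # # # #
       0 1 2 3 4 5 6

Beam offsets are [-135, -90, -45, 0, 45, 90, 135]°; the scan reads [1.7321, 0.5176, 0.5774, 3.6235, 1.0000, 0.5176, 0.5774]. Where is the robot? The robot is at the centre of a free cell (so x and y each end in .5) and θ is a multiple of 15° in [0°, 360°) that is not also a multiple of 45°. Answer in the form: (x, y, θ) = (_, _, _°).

Candidates: 32 free-cell centres × 16 headings = 512 poses. Raycast each; keep the one whose scan matches to 4 dp.
  (3.5, 1.5, 120°): beam 1 = 1.9319 ≠ 1.7321 ✗
  (3.5, 1.5, 195°): beam 1 = 1.0000 ≠ 1.7321 ✗
  (4.5, 7.5, 150°): beam 1 = 1.5529 ≠ 1.7321 ✗
  (4.5, 3.5, 195°): beam 1 = 3.0000 ≠ 1.7321 ✗
  (2.5, 1.5, 240°): beam 1 = 5.6940 ≠ 1.7321 ✗
  …
  (4.5, 1.5, 165°): r_1=1.7321, r_2=0.5176, r_3=0.5774, r_4=3.6235, r_5=1.0000, r_6=0.5176, r_7=0.5774 — all match ✓
Unique over the lattice → pose = (4.5, 1.5, 165°).

(x, y, θ) = (4.5, 1.5, 165°)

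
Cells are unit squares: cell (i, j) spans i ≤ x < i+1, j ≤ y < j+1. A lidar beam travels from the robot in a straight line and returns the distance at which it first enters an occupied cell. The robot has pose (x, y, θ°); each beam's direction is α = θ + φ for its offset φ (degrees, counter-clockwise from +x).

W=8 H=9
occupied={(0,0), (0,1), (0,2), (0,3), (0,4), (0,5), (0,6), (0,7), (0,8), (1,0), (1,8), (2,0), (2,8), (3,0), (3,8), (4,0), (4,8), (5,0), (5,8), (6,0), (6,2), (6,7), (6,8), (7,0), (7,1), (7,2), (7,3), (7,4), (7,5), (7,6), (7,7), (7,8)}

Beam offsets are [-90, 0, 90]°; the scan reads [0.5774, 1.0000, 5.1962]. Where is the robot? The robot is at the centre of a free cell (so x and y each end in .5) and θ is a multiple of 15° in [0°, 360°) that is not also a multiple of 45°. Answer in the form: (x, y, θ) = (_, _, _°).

The pose lattice has 40·16 = 640 candidates. Test each by forward raycasting.
  (2.5, 4.5, 345°): beam 1 = 3.6235 ≠ 0.5774 ✗
  (5.5, 3.5, 120°): beam 1 = 1.7321 ≠ 0.5774 ✗
  (4.5, 1.5, 330°): beam 3 = 5.0000 ≠ 5.1962 ✗
  (3.5, 5.5, 240°): beam 1 = 2.8868 ≠ 0.5774 ✗
  …
  (1.5, 5.5, 240°): r_1=0.5774, r_2=1.0000, r_3=5.1962 — all match ✓
Unique over the lattice → pose = (1.5, 5.5, 240°).

(x, y, θ) = (1.5, 5.5, 240°)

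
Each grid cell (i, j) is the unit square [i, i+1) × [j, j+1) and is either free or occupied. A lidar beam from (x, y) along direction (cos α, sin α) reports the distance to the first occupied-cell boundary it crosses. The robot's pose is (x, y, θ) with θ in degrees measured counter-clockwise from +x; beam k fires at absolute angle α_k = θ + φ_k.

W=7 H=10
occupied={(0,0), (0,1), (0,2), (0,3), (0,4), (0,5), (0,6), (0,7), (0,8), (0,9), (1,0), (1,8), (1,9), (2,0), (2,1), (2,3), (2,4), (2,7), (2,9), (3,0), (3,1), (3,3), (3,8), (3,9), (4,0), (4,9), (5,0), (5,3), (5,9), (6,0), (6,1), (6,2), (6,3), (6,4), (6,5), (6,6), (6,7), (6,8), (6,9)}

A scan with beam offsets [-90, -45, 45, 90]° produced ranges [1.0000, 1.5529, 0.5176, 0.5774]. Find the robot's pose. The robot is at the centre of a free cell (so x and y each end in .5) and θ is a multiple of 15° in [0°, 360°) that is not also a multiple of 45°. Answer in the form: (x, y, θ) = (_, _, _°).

Candidates: 31 free-cell centres × 16 headings = 496 poses. Raycast each; keep the one whose scan matches to 4 dp.
  (5.5, 7.5, 330°): beam 1 = 4.0415 ≠ 1.0000 ✗
  (5.5, 2.5, 195°): beam 1 = 0.5176 ≠ 1.0000 ✗
  (3.5, 7.5, 75°): beam 1 = 2.5882 ≠ 1.0000 ✗
  …
  (1.5, 6.5, 120°): r_1=1.0000, r_2=1.5529, r_3=0.5176, r_4=0.5774 — all match ✓
Only this pose fits every beam.

(x, y, θ) = (1.5, 6.5, 120°)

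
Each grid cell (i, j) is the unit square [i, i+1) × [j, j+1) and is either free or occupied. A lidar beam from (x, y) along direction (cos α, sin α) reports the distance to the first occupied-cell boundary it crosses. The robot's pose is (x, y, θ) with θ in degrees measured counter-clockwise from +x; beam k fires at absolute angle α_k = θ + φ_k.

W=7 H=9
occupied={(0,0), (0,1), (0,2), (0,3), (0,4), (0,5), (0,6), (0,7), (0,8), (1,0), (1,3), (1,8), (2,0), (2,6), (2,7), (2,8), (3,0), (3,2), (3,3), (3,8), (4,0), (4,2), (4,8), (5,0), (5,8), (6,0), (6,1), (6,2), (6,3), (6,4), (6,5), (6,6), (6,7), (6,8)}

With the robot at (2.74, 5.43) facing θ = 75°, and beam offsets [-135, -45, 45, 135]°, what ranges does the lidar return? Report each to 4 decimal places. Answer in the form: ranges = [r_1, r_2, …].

beam 1: φ=-135°, α=300°
  d=(0.5000,-0.8660)  start (2,5)  tX=0.5200 tY=0.4965  stride 1/|dx|=2.0000 1/|dy|=1.1547
    cross y-line → (2,4), t=0.4965
    cross x-line → (3,4), t=0.5200
    cross y-line → (3,3), t=1.6512 (wall)
  → r_1 = 1.6512
beam 2: φ=-45°, α=30°
  d=(0.8660,0.5000)  start (2,5)  tX=0.3002 tY=1.1400  stride 1/|dx|=1.1547 1/|dy|=2.0000
    cross x-line → (3,5), t=0.3002
    cross y-line → (3,6), t=1.1400
    cross x-line → (4,6), t=1.4549
    cross x-line → (5,6), t=2.6096
    cross y-line → (5,7), t=3.1400
    cross x-line → (6,7), t=3.7643 (wall)
  → r_2 = 3.7643
beam 3: φ=45°, α=120°
  d=(-0.5000,0.8660)  start (2,5)  tX=1.4800 tY=0.6582  stride 1/|dx|=2.0000 1/|dy|=1.1547
    cross y-line → (2,6), t=0.6582 (wall)
  → r_3 = 0.6582
beam 4: φ=135°, α=210°
  d=(-0.8660,-0.5000)  start (2,5)  tX=0.8545 tY=0.8600  stride 1/|dx|=1.1547 1/|dy|=2.0000
    cross x-line → (1,5), t=0.8545
    cross y-line → (1,4), t=0.8600
    cross x-line → (0,4), t=2.0092 (wall)
  → r_4 = 2.0092

ranges = [1.6512, 3.7643, 0.6582, 2.0092]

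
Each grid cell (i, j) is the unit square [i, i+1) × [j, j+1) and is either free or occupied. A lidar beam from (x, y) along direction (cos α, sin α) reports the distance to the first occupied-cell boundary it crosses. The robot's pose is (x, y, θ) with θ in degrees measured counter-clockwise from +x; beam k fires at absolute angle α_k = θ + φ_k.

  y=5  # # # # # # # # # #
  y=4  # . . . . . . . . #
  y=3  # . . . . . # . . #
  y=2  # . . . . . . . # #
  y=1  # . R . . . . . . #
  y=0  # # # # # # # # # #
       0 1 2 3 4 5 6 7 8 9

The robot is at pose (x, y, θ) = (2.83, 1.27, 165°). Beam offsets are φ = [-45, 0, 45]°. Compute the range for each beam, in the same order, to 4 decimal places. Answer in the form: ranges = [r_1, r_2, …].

beam 1: φ=-45°, α=120°
  cosα=-0.5000 sinα=0.8660 | (2,1) | tMaxX 1.6600 tMaxY 0.8429 | tΔX 2.0000 tΔY 1.1547
    t=0.8429 [y] (2,2)
    t=1.6600 [x] (1,2)
    t=1.9976 [y] (1,3)
    t=3.1523 [y] (1,4)
    t=3.6600 [x] (0,4) — stop
  → r_1 = 3.6600
beam 2: φ=0°, α=165°
  cosα=-0.9659 sinα=0.2588 | (2,1) | tMaxX 0.8593 tMaxY 2.8205 | tΔX 1.0353 tΔY 3.8637
    t=0.8593 [x] (1,1)
    t=1.8946 [x] (0,1) — stop
  → r_2 = 1.8946
beam 3: φ=45°, α=210°
  cosα=-0.8660 sinα=-0.5000 | (2,1) | tMaxX 0.9584 tMaxY 0.5400 | tΔX 1.1547 tΔY 2.0000
    t=0.5400 [y] (2,0) — stop
  → r_3 = 0.5400

ranges = [3.6600, 1.8946, 0.5400]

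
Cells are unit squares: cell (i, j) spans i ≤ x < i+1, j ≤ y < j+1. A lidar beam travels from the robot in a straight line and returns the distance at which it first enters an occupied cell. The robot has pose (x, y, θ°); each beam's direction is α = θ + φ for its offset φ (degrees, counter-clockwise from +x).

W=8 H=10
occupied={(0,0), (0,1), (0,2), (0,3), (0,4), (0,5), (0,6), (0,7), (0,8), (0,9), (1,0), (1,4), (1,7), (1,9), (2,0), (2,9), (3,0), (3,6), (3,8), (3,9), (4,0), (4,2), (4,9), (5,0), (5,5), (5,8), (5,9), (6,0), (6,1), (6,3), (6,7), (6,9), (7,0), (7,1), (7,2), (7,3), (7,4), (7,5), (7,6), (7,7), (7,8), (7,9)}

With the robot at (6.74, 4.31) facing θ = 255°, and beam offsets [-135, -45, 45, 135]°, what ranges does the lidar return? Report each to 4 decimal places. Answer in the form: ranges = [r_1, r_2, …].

ranges = [1.4800, 0.6200, 0.3580, 0.3002]

beam 1: φ=-135°, α=120°
  direction (-0.5000, 0.8660); cell (6,4); t to first gridline: x 1.4800, y 0.7967 (then +2.0000 / +1.1547)
    (6,5) via y @ 0.7967
    (5,5) via x @ 1.4800  # hit
  → r_1 = 1.4800
beam 2: φ=-45°, α=210°
  direction (-0.8660, -0.5000); cell (6,4); t to first gridline: x 0.8545, y 0.6200 (then +1.1547 / +2.0000)
    (6,3) via y @ 0.6200  # hit
  → r_2 = 0.6200
beam 3: φ=45°, α=300°
  direction (0.5000, -0.8660); cell (6,4); t to first gridline: x 0.5200, y 0.3580 (then +2.0000 / +1.1547)
    (6,3) via y @ 0.3580  # hit
  → r_3 = 0.3580
beam 4: φ=135°, α=30°
  direction (0.8660, 0.5000); cell (6,4); t to first gridline: x 0.3002, y 1.3800 (then +1.1547 / +2.0000)
    (7,4) via x @ 0.3002  # hit
  → r_4 = 0.3002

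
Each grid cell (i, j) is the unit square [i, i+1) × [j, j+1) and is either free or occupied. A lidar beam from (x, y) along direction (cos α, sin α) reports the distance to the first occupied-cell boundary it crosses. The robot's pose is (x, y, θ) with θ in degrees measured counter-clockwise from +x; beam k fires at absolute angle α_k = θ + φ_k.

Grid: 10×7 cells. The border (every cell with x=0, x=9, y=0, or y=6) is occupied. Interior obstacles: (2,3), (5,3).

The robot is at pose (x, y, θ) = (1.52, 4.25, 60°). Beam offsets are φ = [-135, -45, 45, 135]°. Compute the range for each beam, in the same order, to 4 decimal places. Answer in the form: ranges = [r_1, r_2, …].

ranges = [3.3646, 6.7615, 1.8117, 0.5383]

beam 1: φ=-135°, α=285°
  d=(0.2588,-0.9659)  start (1,4)  tX=1.8546 tY=0.2588  stride 1/|dx|=3.8637 1/|dy|=1.0353
    cross y-line → (1,3), t=0.2588
    cross y-line → (1,2), t=1.2941
    cross x-line → (2,2), t=1.8546
    cross y-line → (2,1), t=2.3294
    cross y-line → (2,0), t=3.3646 (wall)
  → r_1 = 3.3646
beam 2: φ=-45°, α=15°
  d=(0.9659,0.2588)  start (1,4)  tX=0.4969 tY=2.8978  stride 1/|dx|=1.0353 1/|dy|=3.8637
    cross x-line → (2,4), t=0.4969
    cross x-line → (3,4), t=1.5322
    cross x-line → (4,4), t=2.5675
    cross y-line → (4,5), t=2.8978
    cross x-line → (5,5), t=3.6028
    cross x-line → (6,5), t=4.6380
    cross x-line → (7,5), t=5.6733
    cross x-line → (8,5), t=6.7086
    cross y-line → (8,6), t=6.7615 (wall)
  → r_2 = 6.7615
beam 3: φ=45°, α=105°
  d=(-0.2588,0.9659)  start (1,4)  tX=2.0091 tY=0.7765  stride 1/|dx|=3.8637 1/|dy|=1.0353
    cross y-line → (1,5), t=0.7765
    cross y-line → (1,6), t=1.8117 (wall)
  → r_3 = 1.8117
beam 4: φ=135°, α=195°
  d=(-0.9659,-0.2588)  start (1,4)  tX=0.5383 tY=0.9659  stride 1/|dx|=1.0353 1/|dy|=3.8637
    cross x-line → (0,4), t=0.5383 (wall)
  → r_4 = 0.5383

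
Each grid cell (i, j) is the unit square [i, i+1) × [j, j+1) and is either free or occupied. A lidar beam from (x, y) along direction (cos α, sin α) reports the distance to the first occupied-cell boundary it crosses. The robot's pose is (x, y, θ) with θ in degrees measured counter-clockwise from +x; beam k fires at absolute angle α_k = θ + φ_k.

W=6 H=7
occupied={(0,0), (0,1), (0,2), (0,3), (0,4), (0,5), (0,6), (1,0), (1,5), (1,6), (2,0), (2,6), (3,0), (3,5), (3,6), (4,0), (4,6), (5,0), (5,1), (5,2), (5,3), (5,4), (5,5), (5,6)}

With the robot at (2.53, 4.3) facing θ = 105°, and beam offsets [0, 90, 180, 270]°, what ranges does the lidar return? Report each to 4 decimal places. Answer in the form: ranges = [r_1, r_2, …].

ranges = [1.7600, 1.5840, 3.4164, 2.5571]

beam 1: φ=0°, α=105°
  d=(-0.2588,0.9659)  start (2,4)  tX=2.0478 tY=0.7247  stride 1/|dx|=3.8637 1/|dy|=1.0353
    cross y-line → (2,5), t=0.7247
    cross y-line → (2,6), t=1.7600 (wall)
  → r_1 = 1.7600
beam 2: φ=90°, α=195°
  d=(-0.9659,-0.2588)  start (2,4)  tX=0.5487 tY=1.1591  stride 1/|dx|=1.0353 1/|dy|=3.8637
    cross x-line → (1,4), t=0.5487
    cross y-line → (1,3), t=1.1591
    cross x-line → (0,3), t=1.5840 (wall)
  → r_2 = 1.5840
beam 3: φ=180°, α=285°
  d=(0.2588,-0.9659)  start (2,4)  tX=1.8159 tY=0.3106  stride 1/|dx|=3.8637 1/|dy|=1.0353
    cross y-line → (2,3), t=0.3106
    cross y-line → (2,2), t=1.3459
    cross x-line → (3,2), t=1.8159
    cross y-line → (3,1), t=2.3811
    cross y-line → (3,0), t=3.4164 (wall)
  → r_3 = 3.4164
beam 4: φ=270°, α=15°
  d=(0.9659,0.2588)  start (2,4)  tX=0.4866 tY=2.7046  stride 1/|dx|=1.0353 1/|dy|=3.8637
    cross x-line → (3,4), t=0.4866
    cross x-line → (4,4), t=1.5219
    cross x-line → (5,4), t=2.5571 (wall)
  → r_4 = 2.5571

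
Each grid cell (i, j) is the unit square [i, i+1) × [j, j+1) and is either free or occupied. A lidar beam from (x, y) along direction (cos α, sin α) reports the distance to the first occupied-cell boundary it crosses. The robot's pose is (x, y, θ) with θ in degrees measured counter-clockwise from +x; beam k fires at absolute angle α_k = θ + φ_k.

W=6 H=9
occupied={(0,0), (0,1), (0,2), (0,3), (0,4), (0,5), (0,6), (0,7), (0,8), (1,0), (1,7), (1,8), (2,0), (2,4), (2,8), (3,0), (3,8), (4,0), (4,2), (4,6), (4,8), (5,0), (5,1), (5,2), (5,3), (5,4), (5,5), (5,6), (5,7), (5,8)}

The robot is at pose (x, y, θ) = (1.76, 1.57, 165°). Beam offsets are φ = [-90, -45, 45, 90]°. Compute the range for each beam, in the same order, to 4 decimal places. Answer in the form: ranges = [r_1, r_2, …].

ranges = [2.5157, 1.5200, 0.8776, 0.5901]

beam 1: φ=-90°, α=75°
  dir = (cos 75°, sin 75°) = (0.2588, 0.9659); from cell (1,1)
  next x-line at t=0.9273, next y-line at t=0.4452; Δt_x=3.8637, Δt_y=1.0353
    y: enter (1,2) at t=0.4452
    x: enter (2,2) at t=0.9273
    y: enter (2,3) at t=1.4804
    y: enter (2,4) at t=2.5157 ← occupied
  → r_1 = 2.5157
beam 2: φ=-45°, α=120°
  dir = (cos 120°, sin 120°) = (-0.5000, 0.8660); from cell (1,1)
  next x-line at t=1.5200, next y-line at t=0.4965; Δt_x=2.0000, Δt_y=1.1547
    y: enter (1,2) at t=0.4965
    x: enter (0,2) at t=1.5200 ← occupied
  → r_2 = 1.5200
beam 3: φ=45°, α=210°
  dir = (cos 210°, sin 210°) = (-0.8660, -0.5000); from cell (1,1)
  next x-line at t=0.8776, next y-line at t=1.1400; Δt_x=1.1547, Δt_y=2.0000
    x: enter (0,1) at t=0.8776 ← occupied
  → r_3 = 0.8776
beam 4: φ=90°, α=255°
  dir = (cos 255°, sin 255°) = (-0.2588, -0.9659); from cell (1,1)
  next x-line at t=2.9364, next y-line at t=0.5901; Δt_x=3.8637, Δt_y=1.0353
    y: enter (1,0) at t=0.5901 ← occupied
  → r_4 = 0.5901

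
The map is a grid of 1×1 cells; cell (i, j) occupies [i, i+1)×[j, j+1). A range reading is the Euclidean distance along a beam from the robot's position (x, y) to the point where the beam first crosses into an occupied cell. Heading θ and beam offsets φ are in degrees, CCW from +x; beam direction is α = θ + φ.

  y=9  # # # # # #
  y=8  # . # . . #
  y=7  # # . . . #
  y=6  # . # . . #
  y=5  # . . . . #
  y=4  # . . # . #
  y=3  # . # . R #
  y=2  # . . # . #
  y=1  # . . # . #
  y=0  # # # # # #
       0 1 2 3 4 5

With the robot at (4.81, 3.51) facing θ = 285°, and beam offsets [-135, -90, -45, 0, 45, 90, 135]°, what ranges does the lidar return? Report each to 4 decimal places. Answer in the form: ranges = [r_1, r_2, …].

beam 1: φ=-135°, α=150°
  cosα=-0.8660 sinα=0.5000 | (4,3) | tMaxX 0.9353 tMaxY 0.9800 | tΔX 1.1547 tΔY 2.0000
    t=0.9353 [x] (3,3)
    t=0.9800 [y] (3,4) — stop
  → r_1 = 0.9800
beam 2: φ=-90°, α=195°
  cosα=-0.9659 sinα=-0.2588 | (4,3) | tMaxX 0.8386 tMaxY 1.9705 | tΔX 1.0353 tΔY 3.8637
    t=0.8386 [x] (3,3)
    t=1.8738 [x] (2,3) — stop
  → r_2 = 1.8738
beam 3: φ=-45°, α=240°
  cosα=-0.5000 sinα=-0.8660 | (4,3) | tMaxX 1.6200 tMaxY 0.5889 | tΔX 2.0000 tΔY 1.1547
    t=0.5889 [y] (4,2)
    t=1.6200 [x] (3,2) — stop
  → r_3 = 1.6200
beam 4: φ=0°, α=285°
  cosα=0.2588 sinα=-0.9659 | (4,3) | tMaxX 0.7341 tMaxY 0.5280 | tΔX 3.8637 tΔY 1.0353
    t=0.5280 [y] (4,2)
    t=0.7341 [x] (5,2) — stop
  → r_4 = 0.7341
beam 5: φ=45°, α=330°
  cosα=0.8660 sinα=-0.5000 | (4,3) | tMaxX 0.2194 tMaxY 1.0200 | tΔX 1.1547 tΔY 2.0000
    t=0.2194 [x] (5,3) — stop
  → r_5 = 0.2194
beam 6: φ=90°, α=15°
  cosα=0.9659 sinα=0.2588 | (4,3) | tMaxX 0.1967 tMaxY 1.8932 | tΔX 1.0353 tΔY 3.8637
    t=0.1967 [x] (5,3) — stop
  → r_6 = 0.1967
beam 7: φ=135°, α=60°
  cosα=0.5000 sinα=0.8660 | (4,3) | tMaxX 0.3800 tMaxY 0.5658 | tΔX 2.0000 tΔY 1.1547
    t=0.3800 [x] (5,3) — stop
  → r_7 = 0.3800

ranges = [0.9800, 1.8738, 1.6200, 0.7341, 0.2194, 0.1967, 0.3800]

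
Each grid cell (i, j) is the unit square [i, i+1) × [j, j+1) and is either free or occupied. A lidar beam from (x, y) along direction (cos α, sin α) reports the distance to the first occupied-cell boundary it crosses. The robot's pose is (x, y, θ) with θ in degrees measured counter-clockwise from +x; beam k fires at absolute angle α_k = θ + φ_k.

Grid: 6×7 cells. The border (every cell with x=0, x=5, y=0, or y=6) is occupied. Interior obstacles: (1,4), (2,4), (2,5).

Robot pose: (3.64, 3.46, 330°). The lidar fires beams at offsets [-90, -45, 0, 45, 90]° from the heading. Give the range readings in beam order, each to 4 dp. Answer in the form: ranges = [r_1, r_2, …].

beam 1: φ=-90°, α=240°
  dir = (cos 240°, sin 240°) = (-0.5000, -0.8660); from cell (3,3)
  next x-line at t=1.2800, next y-line at t=0.5312; Δt_x=2.0000, Δt_y=1.1547
    y: enter (3,2) at t=0.5312
    x: enter (2,2) at t=1.2800
    y: enter (2,1) at t=1.6859
    y: enter (2,0) at t=2.8406 ← occupied
  → r_1 = 2.8406
beam 2: φ=-45°, α=285°
  dir = (cos 285°, sin 285°) = (0.2588, -0.9659); from cell (3,3)
  next x-line at t=1.3909, next y-line at t=0.4762; Δt_x=3.8637, Δt_y=1.0353
    y: enter (3,2) at t=0.4762
    x: enter (4,2) at t=1.3909
    y: enter (4,1) at t=1.5115
    y: enter (4,0) at t=2.5468 ← occupied
  → r_2 = 2.5468
beam 3: φ=0°, α=330°
  dir = (cos 330°, sin 330°) = (0.8660, -0.5000); from cell (3,3)
  next x-line at t=0.4157, next y-line at t=0.9200; Δt_x=1.1547, Δt_y=2.0000
    x: enter (4,3) at t=0.4157
    y: enter (4,2) at t=0.9200
    x: enter (5,2) at t=1.5704 ← occupied
  → r_3 = 1.5704
beam 4: φ=45°, α=15°
  dir = (cos 15°, sin 15°) = (0.9659, 0.2588); from cell (3,3)
  next x-line at t=0.3727, next y-line at t=2.0864; Δt_x=1.0353, Δt_y=3.8637
    x: enter (4,3) at t=0.3727
    x: enter (5,3) at t=1.4080 ← occupied
  → r_4 = 1.4080
beam 5: φ=90°, α=60°
  dir = (cos 60°, sin 60°) = (0.5000, 0.8660); from cell (3,3)
  next x-line at t=0.7200, next y-line at t=0.6235; Δt_x=2.0000, Δt_y=1.1547
    y: enter (3,4) at t=0.6235
    x: enter (4,4) at t=0.7200
    y: enter (4,5) at t=1.7782
    x: enter (5,5) at t=2.7200 ← occupied
  → r_5 = 2.7200

ranges = [2.8406, 2.5468, 1.5704, 1.4080, 2.7200]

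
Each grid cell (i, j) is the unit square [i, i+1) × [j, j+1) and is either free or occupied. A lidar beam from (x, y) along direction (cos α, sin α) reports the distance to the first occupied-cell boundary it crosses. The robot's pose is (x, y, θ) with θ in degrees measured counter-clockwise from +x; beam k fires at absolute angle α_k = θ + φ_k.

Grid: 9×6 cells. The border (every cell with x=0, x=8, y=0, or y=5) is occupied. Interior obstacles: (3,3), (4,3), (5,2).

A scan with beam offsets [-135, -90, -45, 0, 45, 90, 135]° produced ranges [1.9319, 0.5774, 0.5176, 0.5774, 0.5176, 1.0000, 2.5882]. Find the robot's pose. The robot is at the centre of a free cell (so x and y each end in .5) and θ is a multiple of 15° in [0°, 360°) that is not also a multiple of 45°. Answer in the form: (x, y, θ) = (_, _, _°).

(x, y, θ) = (7.5, 4.5, 60°)

Enumerate (i+0.5, j+0.5, θ) over the 25 free cells and 16 admissible headings. For each, cast all 7 beams and compare to the given ranges.
  (1.5, 3.5, 60°): beam 1 = 2.5882 ≠ 1.9319 ✗
  (3.5, 2.5, 120°): beam 1 = 1.5529 ≠ 1.9319 ✗
  (2.5, 3.5, 255°): beam 1 = 1.7321 ≠ 1.9319 ✗
  …
  (7.5, 4.5, 60°): r_1=1.9319, r_2=0.5774, r_3=0.5176, r_4=0.5774, r_5=0.5176, r_6=1.0000, r_7=2.5882 — all match ✓
Unique over the lattice → pose = (7.5, 4.5, 60°).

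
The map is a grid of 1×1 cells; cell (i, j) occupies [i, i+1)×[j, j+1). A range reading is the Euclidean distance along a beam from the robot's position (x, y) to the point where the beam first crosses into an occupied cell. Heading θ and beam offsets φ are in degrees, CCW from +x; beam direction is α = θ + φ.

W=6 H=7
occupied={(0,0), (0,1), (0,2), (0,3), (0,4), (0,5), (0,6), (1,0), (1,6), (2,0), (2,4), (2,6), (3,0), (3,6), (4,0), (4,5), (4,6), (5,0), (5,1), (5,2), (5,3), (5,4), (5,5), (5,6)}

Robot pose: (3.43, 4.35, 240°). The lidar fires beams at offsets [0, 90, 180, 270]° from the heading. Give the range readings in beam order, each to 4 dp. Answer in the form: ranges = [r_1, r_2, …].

beam 1: φ=0°, α=240°
  direction (-0.5000, -0.8660); cell (3,4); t to first gridline: x 0.8600, y 0.4041 (then +2.0000 / +1.1547)
    (3,3) via y @ 0.4041
    (2,3) via x @ 0.8600
    (2,2) via y @ 1.5588
    (2,1) via y @ 2.7135
    (1,1) via x @ 2.8600
    (1,0) via y @ 3.8682  # hit
  → r_1 = 3.8682
beam 2: φ=90°, α=330°
  direction (0.8660, -0.5000); cell (3,4); t to first gridline: x 0.6582, y 0.7000 (then +1.1547 / +2.0000)
    (4,4) via x @ 0.6582
    (4,3) via y @ 0.7000
    (5,3) via x @ 1.8129  # hit
  → r_2 = 1.8129
beam 3: φ=180°, α=60°
  direction (0.5000, 0.8660); cell (3,4); t to first gridline: x 1.1400, y 0.7506 (then +2.0000 / +1.1547)
    (3,5) via y @ 0.7506
    (4,5) via x @ 1.1400  # hit
  → r_3 = 1.1400
beam 4: φ=270°, α=150°
  direction (-0.8660, 0.5000); cell (3,4); t to first gridline: x 0.4965, y 1.3000 (then +1.1547 / +2.0000)
    (2,4) via x @ 0.4965  # hit
  → r_4 = 0.4965

ranges = [3.8682, 1.8129, 1.1400, 0.4965]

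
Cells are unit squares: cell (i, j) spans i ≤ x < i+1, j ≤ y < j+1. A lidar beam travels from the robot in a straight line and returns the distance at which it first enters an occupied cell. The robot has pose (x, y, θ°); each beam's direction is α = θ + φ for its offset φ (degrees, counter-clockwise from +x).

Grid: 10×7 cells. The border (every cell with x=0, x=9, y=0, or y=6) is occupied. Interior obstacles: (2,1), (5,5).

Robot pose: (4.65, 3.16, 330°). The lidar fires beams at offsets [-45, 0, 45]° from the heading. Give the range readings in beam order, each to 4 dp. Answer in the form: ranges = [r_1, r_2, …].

beam 1: φ=-45°, α=285°
  dir = (cos 285°, sin 285°) = (0.2588, -0.9659); from cell (4,3)
  next x-line at t=1.3523, next y-line at t=0.1656; Δt_x=3.8637, Δt_y=1.0353
    y: enter (4,2) at t=0.1656
    y: enter (4,1) at t=1.2009
    x: enter (5,1) at t=1.3523
    y: enter (5,0) at t=2.2362 ← occupied
  → r_1 = 2.2362
beam 2: φ=0°, α=330°
  dir = (cos 330°, sin 330°) = (0.8660, -0.5000); from cell (4,3)
  next x-line at t=0.4041, next y-line at t=0.3200; Δt_x=1.1547, Δt_y=2.0000
    y: enter (4,2) at t=0.3200
    x: enter (5,2) at t=0.4041
    x: enter (6,2) at t=1.5588
    y: enter (6,1) at t=2.3200
    x: enter (7,1) at t=2.7135
    x: enter (8,1) at t=3.8682
    y: enter (8,0) at t=4.3200 ← occupied
  → r_2 = 4.3200
beam 3: φ=45°, α=15°
  dir = (cos 15°, sin 15°) = (0.9659, 0.2588); from cell (4,3)
  next x-line at t=0.3623, next y-line at t=3.2455; Δt_x=1.0353, Δt_y=3.8637
    x: enter (5,3) at t=0.3623
    x: enter (6,3) at t=1.3976
    x: enter (7,3) at t=2.4329
    y: enter (7,4) at t=3.2455
    x: enter (8,4) at t=3.4682
    x: enter (9,4) at t=4.5035 ← occupied
  → r_3 = 4.5035

ranges = [2.2362, 4.3200, 4.5035]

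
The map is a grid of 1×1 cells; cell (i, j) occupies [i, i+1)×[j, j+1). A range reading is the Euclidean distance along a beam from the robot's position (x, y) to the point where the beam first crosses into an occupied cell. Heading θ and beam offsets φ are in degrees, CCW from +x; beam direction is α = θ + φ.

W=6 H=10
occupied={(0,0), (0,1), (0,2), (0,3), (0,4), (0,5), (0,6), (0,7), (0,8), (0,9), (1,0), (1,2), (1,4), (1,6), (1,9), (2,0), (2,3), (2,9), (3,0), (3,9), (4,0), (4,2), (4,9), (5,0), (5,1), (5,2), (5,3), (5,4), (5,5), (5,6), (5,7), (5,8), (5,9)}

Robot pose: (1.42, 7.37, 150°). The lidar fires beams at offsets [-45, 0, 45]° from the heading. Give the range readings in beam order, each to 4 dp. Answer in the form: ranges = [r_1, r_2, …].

ranges = [1.6228, 0.4850, 0.4348]

beam 1: φ=-45°, α=105°
  dir = (cos 105°, sin 105°) = (-0.2588, 0.9659); from cell (1,7)
  next x-line at t=1.6228, next y-line at t=0.6522; Δt_x=3.8637, Δt_y=1.0353
    y: enter (1,8) at t=0.6522
    x: enter (0,8) at t=1.6228 ← occupied
  → r_1 = 1.6228
beam 2: φ=0°, α=150°
  dir = (cos 150°, sin 150°) = (-0.8660, 0.5000); from cell (1,7)
  next x-line at t=0.4850, next y-line at t=1.2600; Δt_x=1.1547, Δt_y=2.0000
    x: enter (0,7) at t=0.4850 ← occupied
  → r_2 = 0.4850
beam 3: φ=45°, α=195°
  dir = (cos 195°, sin 195°) = (-0.9659, -0.2588); from cell (1,7)
  next x-line at t=0.4348, next y-line at t=1.4296; Δt_x=1.0353, Δt_y=3.8637
    x: enter (0,7) at t=0.4348 ← occupied
  → r_3 = 0.4348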